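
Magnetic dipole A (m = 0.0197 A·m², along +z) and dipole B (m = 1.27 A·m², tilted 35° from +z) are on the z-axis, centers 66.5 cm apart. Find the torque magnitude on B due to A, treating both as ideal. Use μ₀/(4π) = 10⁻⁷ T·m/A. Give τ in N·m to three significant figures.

Dipole B is on the axis of dipole A, so B₁ there is axial: B₁ = (μ₀/4π)·2m₁/r³ along +z.
B₁ = 2(10⁻⁷)(0.0197)/(0.665)³ = 1.340×10⁻⁸ T.
τ = m₂ B₁ sinθ.
τ = (1.27)(1.340×10⁻⁸)·sin35° = 9.759×10⁻⁹ N·m.

τ ≈ 9.76×10⁻⁹ N·m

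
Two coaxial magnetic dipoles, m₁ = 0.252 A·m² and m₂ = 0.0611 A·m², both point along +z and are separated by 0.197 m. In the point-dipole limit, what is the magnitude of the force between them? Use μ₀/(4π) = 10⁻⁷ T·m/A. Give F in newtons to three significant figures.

On-axis B of dipole 1: B = (μ₀/4π)·2m₁/r³. Force on dipole 2: F = m₂·dB/dr.
dB/dr = −(μ₀/4π)·6m₁/r⁴, so |F| = (μ₀/4π)·6m₁m₂/r⁴.
F = 6(10⁻⁷)(0.252)(0.0611)/(0.197)⁴ = 6.134×10⁻⁶ N.

F ≈ 6.13×10⁻⁶ N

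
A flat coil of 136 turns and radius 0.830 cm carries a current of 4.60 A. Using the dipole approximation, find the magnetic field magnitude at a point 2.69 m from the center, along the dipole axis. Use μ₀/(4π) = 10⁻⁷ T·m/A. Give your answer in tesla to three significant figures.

B ≈ 1.39×10⁻⁹ T

m = NIA = NIπa² = 136·(4.60)·π·(0.00830)² = 0.1354 A·m².
On axis B = (μ₀/4π)·2m/r³.
B = 2·(10⁻⁷)·(0.1354) / (2.69)³ = 1.391×10⁻⁹ T.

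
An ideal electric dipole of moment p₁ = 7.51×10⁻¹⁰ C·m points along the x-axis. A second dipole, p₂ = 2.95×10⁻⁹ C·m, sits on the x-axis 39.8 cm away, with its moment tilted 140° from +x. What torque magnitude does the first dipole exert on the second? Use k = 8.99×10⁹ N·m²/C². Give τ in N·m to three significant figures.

The second dipole sits on the axis of the first, so the field there is axial: E₁ = 2kp₁/r³ along +x.
E₁ = 2(8.99×10⁹)(7.51×10⁻¹⁰)/(0.398)³ = 214.2 N/C.
Torque on the second dipole: τ = p₂ E₁ sinθ.
τ = (2.95×10⁻⁹)(214.2)·sin140° = 4.061×10⁻⁷ N·m.

τ ≈ 4.06×10⁻⁷ N·m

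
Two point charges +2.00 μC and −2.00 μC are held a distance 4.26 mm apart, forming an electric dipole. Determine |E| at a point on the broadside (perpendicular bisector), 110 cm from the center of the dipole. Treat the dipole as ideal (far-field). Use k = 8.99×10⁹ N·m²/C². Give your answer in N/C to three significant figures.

E ≈ 57.5 N/C

Dipole moment p = qd = (2.00×10⁻⁶ C)(0.00426 m) = 8.52×10⁻⁹ C·m.
In the equatorial plane E = kp/r³.
E = (8.99×10⁹)(8.52×10⁻⁹) / (1.10)³ = 57.55 N/C.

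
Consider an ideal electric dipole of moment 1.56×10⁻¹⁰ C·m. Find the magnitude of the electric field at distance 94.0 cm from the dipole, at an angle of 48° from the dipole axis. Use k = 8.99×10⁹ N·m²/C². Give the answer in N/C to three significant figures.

E ≈ 2.58 N/C

At angle θ the dipole field magnitude is E = (kp/r³)·√(1 + 3cos²θ).
kp/r³ = (8.99×10⁹)(1.56×10⁻¹⁰) / (0.940)³ = 1.688 N/C.
√(1 + 3cos²48°) = √(1 + 3·0.4477) = √2.3432 ≈ 1.5308.
E ≈ 1.688 × 1.531 = 2.585 N/C.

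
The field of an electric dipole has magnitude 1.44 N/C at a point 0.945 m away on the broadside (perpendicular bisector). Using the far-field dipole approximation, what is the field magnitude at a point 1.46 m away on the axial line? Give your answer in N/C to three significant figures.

E ≈ 0.781 N/C

Dipole fields scale as 1/r³ in the far field.
The axial field is twice the equatorial field at the same r, so the geometry factor is 2/1.
E₂ = E₁ · (2/1) · (r₁/r₂)³ = 1.44 · 2 · (0.945/1.46)³.
(r₁/r₂)³ = (0.6473)³ = 0.2712.
E₂ ≈ 0.7810 N/C.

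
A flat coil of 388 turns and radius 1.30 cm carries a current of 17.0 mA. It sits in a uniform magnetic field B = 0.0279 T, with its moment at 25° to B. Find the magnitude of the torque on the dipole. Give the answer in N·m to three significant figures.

m = NIA = NIπa² = 388·(0.0170)·π·(0.0130)² = 0.003502 A·m².
Torque on a magnetic dipole: τ = mB sinθ.
τ = (0.003502)(0.0279)·sin25° = 4.129×10⁻⁵ N·m.

τ ≈ 4.13×10⁻⁵ N·m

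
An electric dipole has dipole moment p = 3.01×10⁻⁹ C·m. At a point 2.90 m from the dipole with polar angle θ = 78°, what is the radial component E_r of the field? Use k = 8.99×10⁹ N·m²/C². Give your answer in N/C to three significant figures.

For a dipole, E_r = (2kp cosθ)/r³.
kp/r³ = (8.99×10⁹)(3.01×10⁻⁹)/(2.90)³ = 1.110 N/C.
E_r = 2·1.110·cos78° = 0.4614 N/C.

E_r ≈ 0.461 N/C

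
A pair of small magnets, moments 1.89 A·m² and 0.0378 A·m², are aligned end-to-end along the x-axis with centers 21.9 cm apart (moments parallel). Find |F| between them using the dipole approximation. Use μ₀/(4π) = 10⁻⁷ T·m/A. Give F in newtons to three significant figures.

On-axis B of dipole 1: B = (μ₀/4π)·2m₁/r³. Force on dipole 2: F = m₂·dB/dr.
dB/dr = −(μ₀/4π)·6m₁/r⁴, so |F| = (μ₀/4π)·6m₁m₂/r⁴.
F = 6(10⁻⁷)(1.89)(0.0378)/(0.219)⁴ = 1.863×10⁻⁵ N.

F ≈ 1.86×10⁻⁵ N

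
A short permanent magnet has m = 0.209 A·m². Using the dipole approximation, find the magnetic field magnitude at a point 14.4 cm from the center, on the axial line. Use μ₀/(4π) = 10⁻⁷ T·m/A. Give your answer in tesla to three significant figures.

B ≈ 1.40×10⁻⁵ T

On axis B = (μ₀/4π)·2m/r³.
B = 2·(10⁻⁷)·(0.209) / (0.144)³ = 1.400×10⁻⁵ T.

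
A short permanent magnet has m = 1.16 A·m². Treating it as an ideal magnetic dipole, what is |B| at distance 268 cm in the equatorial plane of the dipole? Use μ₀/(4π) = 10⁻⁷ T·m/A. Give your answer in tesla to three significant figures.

B ≈ 6.03×10⁻⁹ T

In the equatorial plane B = (μ₀/4π)·m/r³ (half the axial value).
B = (10⁻⁷)·(1.16) / (2.68)³ = 6.026×10⁻⁹ T.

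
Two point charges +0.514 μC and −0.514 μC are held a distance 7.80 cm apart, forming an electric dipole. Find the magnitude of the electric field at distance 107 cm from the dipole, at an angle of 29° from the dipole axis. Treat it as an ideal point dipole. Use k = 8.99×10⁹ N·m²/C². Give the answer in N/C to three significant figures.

Dipole moment p = qd = (5.14×10⁻⁷ C)(0.0780 m) = 4.009×10⁻⁸ C·m.
At angle θ the dipole field magnitude is E = (kp/r³)·√(1 + 3cos²θ).
kp/r³ = (8.99×10⁹)(4.009×10⁻⁸) / (1.07)³ = 294.2 N/C.
√(1 + 3cos²29°) = √(1 + 3·0.7650) = √3.2949 ≈ 1.8152.
E ≈ 294.2 × 1.815 = 534.0 N/C.

E ≈ 534 N/C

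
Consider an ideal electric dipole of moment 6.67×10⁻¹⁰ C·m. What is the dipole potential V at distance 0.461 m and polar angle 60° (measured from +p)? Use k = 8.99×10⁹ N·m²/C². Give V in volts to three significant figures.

The dipole potential is V = kp cosθ / r².
V = (8.99×10⁹)(6.67×10⁻¹⁰)·cos60° / (0.461)² = 14.11 V.

V ≈ 14.1 V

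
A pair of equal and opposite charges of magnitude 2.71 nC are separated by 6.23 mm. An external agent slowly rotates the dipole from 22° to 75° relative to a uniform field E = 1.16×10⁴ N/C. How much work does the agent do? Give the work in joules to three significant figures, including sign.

W ≈ 1.31×10⁻⁷ J

Dipole moment p = qd = (2.71×10⁻⁹ C)(0.00623 m) = 1.688×10⁻¹¹ C·m.
W_ext = ΔU = U(θ₂) − U(θ₁) = −pE cosθ₂ − (−pE cosθ₁) = pE(cosθ₁ − cosθ₂).
W = (1.688×10⁻¹¹)(1.16×10⁴)·(cos22° − cos75°) = (1.958×10⁻⁷)·(+0.6684) = 1.309×10⁻⁷ J.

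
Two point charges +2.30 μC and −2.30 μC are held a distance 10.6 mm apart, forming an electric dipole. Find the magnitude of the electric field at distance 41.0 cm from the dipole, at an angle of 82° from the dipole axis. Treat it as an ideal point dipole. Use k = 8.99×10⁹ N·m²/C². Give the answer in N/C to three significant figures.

Dipole moment p = qd = (2.30×10⁻⁶ C)(0.0106 m) = 2.438×10⁻⁸ C·m.
At angle θ the dipole field magnitude is E = (kp/r³)·√(1 + 3cos²θ).
kp/r³ = (8.99×10⁹)(2.438×10⁻⁸) / (0.410)³ = 3180 N/C.
√(1 + 3cos²82°) = √(1 + 3·0.0194) = √1.0581 ≈ 1.0286.
E ≈ 3180 × 1.029 = 3271 N/C.

E ≈ 3270 N/C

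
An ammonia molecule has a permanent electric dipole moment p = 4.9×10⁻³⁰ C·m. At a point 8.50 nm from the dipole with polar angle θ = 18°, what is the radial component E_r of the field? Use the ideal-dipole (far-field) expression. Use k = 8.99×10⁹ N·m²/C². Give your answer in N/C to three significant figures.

E_r ≈ 1.36×10⁵ N/C

For a dipole, E_r = (2kp cosθ)/r³.
kp/r³ = (8.99×10⁹)(4.90×10⁻³⁰)/(8.50×10⁻⁹)³ = 7.173×10⁴ N/C.
E_r = 2·7.173×10⁴·cos18° = 1.364×10⁵ N/C.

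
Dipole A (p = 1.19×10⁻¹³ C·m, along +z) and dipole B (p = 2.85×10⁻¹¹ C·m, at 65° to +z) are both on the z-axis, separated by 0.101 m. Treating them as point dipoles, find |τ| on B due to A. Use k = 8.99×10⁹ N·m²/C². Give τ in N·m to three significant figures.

τ ≈ 5.36×10⁻¹¹ N·m

The second dipole sits on the axis of the first, so the field there is axial: E₁ = 2kp₁/r³ along +z.
E₁ = 2(8.99×10⁹)(1.19×10⁻¹³)/(0.101)³ = 2.077 N/C.
Torque on the second dipole: τ = p₂ E₁ sinθ.
τ = (2.85×10⁻¹¹)(2.077)·sin65° = 5.364×10⁻¹¹ N·m.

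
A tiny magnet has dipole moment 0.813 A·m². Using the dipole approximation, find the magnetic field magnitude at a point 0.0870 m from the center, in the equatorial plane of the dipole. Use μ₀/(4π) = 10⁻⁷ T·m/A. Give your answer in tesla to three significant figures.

B ≈ 1.23×10⁻⁴ T

In the equatorial plane B = (μ₀/4π)·m/r³ (half the axial value).
B = (10⁻⁷)·(0.813) / (0.0870)³ = 1.235×10⁻⁴ T.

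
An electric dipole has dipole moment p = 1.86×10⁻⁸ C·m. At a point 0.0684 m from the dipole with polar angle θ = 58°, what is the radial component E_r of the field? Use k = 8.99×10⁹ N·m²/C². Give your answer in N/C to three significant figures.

For a dipole, E_r = (2kp cosθ)/r³.
kp/r³ = (8.99×10⁹)(1.86×10⁻⁸)/(0.0684)³ = 5.225×10⁵ N/C.
E_r = 2·5.225×10⁵·cos58° = 5.538×10⁵ N/C.

E_r ≈ 5.54×10⁵ N/C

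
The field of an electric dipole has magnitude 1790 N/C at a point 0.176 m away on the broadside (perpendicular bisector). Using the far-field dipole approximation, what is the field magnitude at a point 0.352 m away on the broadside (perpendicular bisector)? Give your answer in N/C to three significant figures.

Dipole fields scale as 1/r³ in the far field; the geometry is the same at both points.
E₂ = E₁ · (r₁/r₂)³ = 1790 · (0.176/0.352)³.
(r₁/r₂)³ = (0.5)³ = 0.125.
E₂ ≈ 223.8 N/C.

E ≈ 224 N/C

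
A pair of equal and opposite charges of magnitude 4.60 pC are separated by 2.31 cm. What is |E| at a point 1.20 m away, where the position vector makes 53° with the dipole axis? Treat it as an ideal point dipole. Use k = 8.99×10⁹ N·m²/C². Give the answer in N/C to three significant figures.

E ≈ 7.99×10⁻⁴ N/C

Dipole moment p = qd = (4.60×10⁻¹² C)(0.0231 m) = 1.063×10⁻¹³ C·m.
At angle θ the dipole field magnitude is E = (kp/r³)·√(1 + 3cos²θ).
kp/r³ = (8.99×10⁹)(1.063×10⁻¹³) / (1.20)³ = 5.530×10⁻⁴ N/C.
√(1 + 3cos²53°) = √(1 + 3·0.3622) = √2.0865 ≈ 1.4445.
E ≈ 5.530×10⁻⁴ × 1.444 = 7.988×10⁻⁴ N/C.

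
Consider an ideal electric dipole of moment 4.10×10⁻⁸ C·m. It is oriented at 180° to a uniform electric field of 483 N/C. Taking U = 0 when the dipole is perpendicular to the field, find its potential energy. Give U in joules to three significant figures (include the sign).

U ≈ 1.98×10⁻⁵ J

U = −p·E = −pE cosθ.
U = −(4.10×10⁻⁸)(483)·cos180° = 1.980×10⁻⁵ J.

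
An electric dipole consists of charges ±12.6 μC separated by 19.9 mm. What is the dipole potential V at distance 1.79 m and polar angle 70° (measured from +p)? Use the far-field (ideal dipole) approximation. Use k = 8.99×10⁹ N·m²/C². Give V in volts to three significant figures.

V ≈ 241 V

Dipole moment p = qd = (1.26×10⁻⁵ C)(0.0199 m) = 2.507×10⁻⁷ C·m.
The dipole potential is V = kp cosθ / r².
V = (8.99×10⁹)(2.507×10⁻⁷)·cos70° / (1.79)² = 240.6 V.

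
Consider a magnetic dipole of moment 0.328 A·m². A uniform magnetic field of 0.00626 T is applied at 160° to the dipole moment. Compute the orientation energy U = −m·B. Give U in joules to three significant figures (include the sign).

U ≈ 0.00193 J

U = −m·B = −mB cosθ.
U = −(0.328)(0.00626)·cos160° = 0.001929 J.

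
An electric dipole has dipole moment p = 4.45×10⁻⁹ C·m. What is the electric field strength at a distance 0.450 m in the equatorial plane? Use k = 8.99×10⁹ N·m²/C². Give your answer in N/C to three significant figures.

E ≈ 439 N/C

On the perpendicular bisector E = kp/r³ (half the axial value at the same distance).
E = (8.99×10⁹)(4.45×10⁻⁹) / (0.450)³ = 439.0 N/C.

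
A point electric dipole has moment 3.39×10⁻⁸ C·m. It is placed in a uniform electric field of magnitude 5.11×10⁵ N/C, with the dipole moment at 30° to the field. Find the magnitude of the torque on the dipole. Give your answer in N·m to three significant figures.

τ ≈ 0.00866 N·m

Torque on an electric dipole: τ = pE sinθ.
τ = (3.39×10⁻⁸)(5.11×10⁵)·sin30° = 0.008661 N·m.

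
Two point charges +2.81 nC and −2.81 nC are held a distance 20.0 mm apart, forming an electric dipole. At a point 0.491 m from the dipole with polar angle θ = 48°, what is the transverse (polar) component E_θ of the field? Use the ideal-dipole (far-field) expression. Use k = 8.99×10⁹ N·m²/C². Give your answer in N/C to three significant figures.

Dipole moment p = qd = (2.81×10⁻⁹ C)(0.0200 m) = 5.62×10⁻¹¹ C·m.
For a dipole, E_θ = (kp sinθ)/r³.
kp/r³ = (8.99×10⁹)(5.62×10⁻¹¹)/(0.491)³ = 4.268 N/C.
E_θ = 4.268·sin48° = 3.172 N/C.

E_θ ≈ 3.17 N/C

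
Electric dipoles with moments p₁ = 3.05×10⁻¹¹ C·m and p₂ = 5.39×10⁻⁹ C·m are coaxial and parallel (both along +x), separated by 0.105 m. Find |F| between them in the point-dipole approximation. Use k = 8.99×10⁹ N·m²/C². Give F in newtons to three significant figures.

On-axis field of dipole 1 at distance r: E = 2kp₁/r³. Force on dipole 2 is F = p₂·dE/dr (gradient along axis).
dE/dr = −6kp₁/r⁴, so |F| = 6kp₁p₂/r⁴ (attractive for aligned moments).
F = 6(8.99×10⁹)(3.05×10⁻¹¹)(5.39×10⁻⁹)/(0.105)⁴ = 7.295×10⁻⁵ N.

F ≈ 7.30×10⁻⁵ N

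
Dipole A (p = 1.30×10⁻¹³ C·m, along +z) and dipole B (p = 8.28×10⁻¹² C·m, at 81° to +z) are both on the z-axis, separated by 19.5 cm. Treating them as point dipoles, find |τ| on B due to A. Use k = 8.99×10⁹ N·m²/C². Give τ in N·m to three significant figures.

The second dipole sits on the axis of the first, so the field there is axial: E₁ = 2kp₁/r³ along +z.
E₁ = 2(8.99×10⁹)(1.30×10⁻¹³)/(0.195)³ = 0.3152 N/C.
Torque on the second dipole: τ = p₂ E₁ sinθ.
τ = (8.28×10⁻¹²)(0.3152)·sin81° = 2.578×10⁻¹² N·m.

τ ≈ 2.58×10⁻¹² N·m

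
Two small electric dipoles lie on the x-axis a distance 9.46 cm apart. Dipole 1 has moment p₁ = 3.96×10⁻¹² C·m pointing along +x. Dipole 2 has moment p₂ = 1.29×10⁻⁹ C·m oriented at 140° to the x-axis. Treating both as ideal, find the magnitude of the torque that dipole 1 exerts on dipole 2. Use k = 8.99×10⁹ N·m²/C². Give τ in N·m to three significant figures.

τ ≈ 6.97×10⁻⁸ N·m

The second dipole sits on the axis of the first, so the field there is axial: E₁ = 2kp₁/r³ along +x.
E₁ = 2(8.99×10⁹)(3.96×10⁻¹²)/(0.0946)³ = 84.10 N/C.
Torque on the second dipole: τ = p₂ E₁ sinθ.
τ = (1.29×10⁻⁹)(84.10)·sin140° = 6.974×10⁻⁸ N·m.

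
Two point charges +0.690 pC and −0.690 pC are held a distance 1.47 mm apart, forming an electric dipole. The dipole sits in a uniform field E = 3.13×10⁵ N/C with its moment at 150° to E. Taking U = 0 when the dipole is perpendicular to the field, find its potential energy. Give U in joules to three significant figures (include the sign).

U ≈ 2.75×10⁻¹⁰ J

Dipole moment p = qd = (6.90×10⁻¹³ C)(0.00147 m) = 1.014×10⁻¹⁵ C·m.
U = −p·E = −pE cosθ.
U = −(1.014×10⁻¹⁵)(3.13×10⁵)·cos150° = 2.749×10⁻¹⁰ J.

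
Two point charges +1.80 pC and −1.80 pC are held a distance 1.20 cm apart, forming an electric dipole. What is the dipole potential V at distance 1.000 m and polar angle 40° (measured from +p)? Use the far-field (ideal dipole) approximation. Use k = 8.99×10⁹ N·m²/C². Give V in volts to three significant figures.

V ≈ 1.49×10⁻⁴ V

Dipole moment p = qd = (1.80×10⁻¹² C)(0.0120 m) = 2.16×10⁻¹⁴ C·m.
The dipole potential is V = kp cosθ / r².
V = (8.99×10⁹)(2.16×10⁻¹⁴)·cos40° / (1.00)² = 1.488×10⁻⁴ V.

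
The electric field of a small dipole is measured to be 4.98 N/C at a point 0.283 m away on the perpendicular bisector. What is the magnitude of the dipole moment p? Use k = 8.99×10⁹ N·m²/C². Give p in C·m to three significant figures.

In the equatorial plane E = kp/r³, so p = Er³/(k).
p = (4.98)·(0.283)³ / (8.99×10⁹) = 1.256×10⁻¹¹ C·m.

p ≈ 1.26×10⁻¹¹ C·m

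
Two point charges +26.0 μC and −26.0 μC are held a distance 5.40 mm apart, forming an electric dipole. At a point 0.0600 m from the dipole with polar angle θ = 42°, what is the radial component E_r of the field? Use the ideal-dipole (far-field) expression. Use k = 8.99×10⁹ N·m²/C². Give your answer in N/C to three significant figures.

Dipole moment p = qd = (2.60×10⁻⁵ C)(0.00540 m) = 1.404×10⁻⁷ C·m.
For a dipole, E_r = (2kp cosθ)/r³.
kp/r³ = (8.99×10⁹)(1.404×10⁻⁷)/(0.0600)³ = 5.844×10⁶ N/C.
E_r = 2·5.844×10⁶·cos42° = 8.685×10⁶ N/C.

E_r ≈ 8.69×10⁶ N/C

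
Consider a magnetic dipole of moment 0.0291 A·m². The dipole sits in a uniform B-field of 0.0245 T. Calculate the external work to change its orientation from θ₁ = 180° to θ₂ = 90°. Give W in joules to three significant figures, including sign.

W ≈ -7.13×10⁻⁴ J

W_ext = ΔU = −mB cosθ₂ + mB cosθ₁ = mB(cosθ₁ − cosθ₂).
W = (0.0291)(0.0245)·(cos180° − cos90°) = (7.130×10⁻⁴)·(-1.0000) = -7.130×10⁻⁴ J.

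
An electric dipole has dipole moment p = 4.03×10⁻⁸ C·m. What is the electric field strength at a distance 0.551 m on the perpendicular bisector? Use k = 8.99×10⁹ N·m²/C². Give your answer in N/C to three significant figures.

E ≈ 2170 N/C

In the equatorial plane E = kp/r³.
E = (8.99×10⁹)(4.03×10⁻⁸) / (0.551)³ = 2166 N/C.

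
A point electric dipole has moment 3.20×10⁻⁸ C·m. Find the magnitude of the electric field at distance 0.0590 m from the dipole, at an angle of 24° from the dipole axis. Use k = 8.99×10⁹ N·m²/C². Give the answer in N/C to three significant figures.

At angle θ the dipole field magnitude is E = (kp/r³)·√(1 + 3cos²θ).
kp/r³ = (8.99×10⁹)(3.20×10⁻⁸) / (0.0590)³ = 1.401×10⁶ N/C.
√(1 + 3cos²24°) = √(1 + 3·0.8346) = √3.5037 ≈ 1.8718.
E ≈ 1.401×10⁶ × 1.872 = 2.622×10⁶ N/C.

E ≈ 2.62×10⁶ N/C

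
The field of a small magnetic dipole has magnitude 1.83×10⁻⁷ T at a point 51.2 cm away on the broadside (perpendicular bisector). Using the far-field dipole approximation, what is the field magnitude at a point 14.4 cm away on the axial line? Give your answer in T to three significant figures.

Dipole fields scale as 1/r³ in the far field.
The axial field is twice the equatorial field at the same r, so the geometry factor is 2/1.
B₂ = B₁ · (2/1) · (r₁/r₂)³ = 1.83×10⁻⁷ · 2 · (51.2/14.4)³.
(r₁/r₂)³ = (3.556)³ = 44.95.
B₂ ≈ 1.645×10⁻⁵ T.

B ≈ 1.65×10⁻⁵ T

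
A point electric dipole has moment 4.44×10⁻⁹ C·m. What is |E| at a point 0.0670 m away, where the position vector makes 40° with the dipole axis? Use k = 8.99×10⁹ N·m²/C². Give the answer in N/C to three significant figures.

E ≈ 2.21×10⁵ N/C

At angle θ the dipole field magnitude is E = (kp/r³)·√(1 + 3cos²θ).
kp/r³ = (8.99×10⁹)(4.44×10⁻⁹) / (0.0670)³ = 1.327×10⁵ N/C.
√(1 + 3cos²40°) = √(1 + 3·0.5868) = √2.7605 ≈ 1.6615.
E ≈ 1.327×10⁵ × 1.661 = 2.205×10⁵ N/C.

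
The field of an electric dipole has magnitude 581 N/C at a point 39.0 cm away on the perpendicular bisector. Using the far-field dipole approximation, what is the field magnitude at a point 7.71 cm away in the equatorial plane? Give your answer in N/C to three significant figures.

E ≈ 7.52×10⁴ N/C

Dipole fields scale as 1/r³ in the far field; the geometry is the same at both points.
E₂ = E₁ · (r₁/r₂)³ = 581 · (39.0/7.71)³.
(r₁/r₂)³ = (5.058)³ = 129.4.
E₂ ≈ 7.520×10⁴ N/C.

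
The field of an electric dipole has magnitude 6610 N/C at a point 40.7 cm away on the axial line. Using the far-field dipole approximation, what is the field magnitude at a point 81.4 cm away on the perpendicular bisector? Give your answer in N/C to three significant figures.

E ≈ 413 N/C

Dipole fields scale as 1/r³ in the far field.
The axial field is twice the equatorial field at the same r, so the geometry factor is 1/2.
E₂ = E₁ · (1/2) · (r₁/r₂)³ = 6610 · 0.5 · (40.7/81.4)³.
(r₁/r₂)³ = (0.5)³ = 0.125.
E₂ ≈ 413.1 N/C.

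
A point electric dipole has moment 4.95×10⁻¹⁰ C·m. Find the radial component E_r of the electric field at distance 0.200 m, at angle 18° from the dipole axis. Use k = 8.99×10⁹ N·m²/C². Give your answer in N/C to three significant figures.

For a dipole, E_r = (2kp cosθ)/r³.
kp/r³ = (8.99×10⁹)(4.95×10⁻¹⁰)/(0.200)³ = 556.3 N/C.
E_r = 2·556.3·cos18° = 1058 N/C.

E_r ≈ 1060 N/C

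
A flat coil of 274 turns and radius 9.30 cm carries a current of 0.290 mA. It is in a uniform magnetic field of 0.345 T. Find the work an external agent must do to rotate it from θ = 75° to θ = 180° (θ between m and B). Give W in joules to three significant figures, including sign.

m = NIA = NIπa² = 274·(2.90×10⁻⁴)·π·(0.0930)² = 0.002159 A·m².
W_ext = ΔU = −mB cosθ₂ + mB cosθ₁ = mB(cosθ₁ − cosθ₂).
W = (0.002159)(0.345)·(cos75° − cos180°) = (7.449×10⁻⁴)·(+1.2588) = 9.376×10⁻⁴ J.

W ≈ 9.38×10⁻⁴ J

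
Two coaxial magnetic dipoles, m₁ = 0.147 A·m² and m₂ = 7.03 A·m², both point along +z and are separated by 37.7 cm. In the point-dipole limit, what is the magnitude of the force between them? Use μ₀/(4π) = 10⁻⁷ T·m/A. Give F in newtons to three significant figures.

On-axis B of dipole 1: B = (μ₀/4π)·2m₁/r³. Force on dipole 2: F = m₂·dB/dr.
dB/dr = −(μ₀/4π)·6m₁/r⁴, so |F| = (μ₀/4π)·6m₁m₂/r⁴.
F = 6(10⁻⁷)(0.147)(7.03)/(0.377)⁴ = 3.069×10⁻⁵ N.

F ≈ 3.07×10⁻⁵ N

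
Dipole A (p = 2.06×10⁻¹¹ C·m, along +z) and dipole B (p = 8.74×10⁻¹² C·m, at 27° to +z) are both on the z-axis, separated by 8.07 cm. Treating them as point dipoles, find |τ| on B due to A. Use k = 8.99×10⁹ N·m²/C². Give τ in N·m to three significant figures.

τ ≈ 2.80×10⁻⁹ N·m

The second dipole sits on the axis of the first, so the field there is axial: E₁ = 2kp₁/r³ along +z.
E₁ = 2(8.99×10⁹)(2.06×10⁻¹¹)/(0.0807)³ = 704.8 N/C.
Torque on the second dipole: τ = p₂ E₁ sinθ.
τ = (8.74×10⁻¹²)(704.8)·sin27° = 2.796×10⁻⁹ N·m.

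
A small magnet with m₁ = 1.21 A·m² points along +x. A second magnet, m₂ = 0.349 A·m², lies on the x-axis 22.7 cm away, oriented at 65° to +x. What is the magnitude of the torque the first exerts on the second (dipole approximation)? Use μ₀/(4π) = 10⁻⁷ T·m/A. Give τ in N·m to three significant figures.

Dipole B is on the axis of dipole A, so B₁ there is axial: B₁ = (μ₀/4π)·2m₁/r³ along +x.
B₁ = 2(10⁻⁷)(1.21)/(0.227)³ = 2.069×10⁻⁵ T.
τ = m₂ B₁ sinθ.
τ = (0.349)(2.069×10⁻⁵)·sin65° = 6.544×10⁻⁶ N·m.

τ ≈ 6.54×10⁻⁶ N·m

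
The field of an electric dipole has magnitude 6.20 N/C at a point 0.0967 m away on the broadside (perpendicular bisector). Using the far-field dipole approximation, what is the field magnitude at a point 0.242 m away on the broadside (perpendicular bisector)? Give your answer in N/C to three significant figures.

E ≈ 0.396 N/C

Dipole fields scale as 1/r³ in the far field; the geometry is the same at both points.
E₂ = E₁ · (r₁/r₂)³ = 6.20 · (0.0967/0.242)³.
(r₁/r₂)³ = (0.3996)³ = 0.0638.
E₂ ≈ 0.3956 N/C.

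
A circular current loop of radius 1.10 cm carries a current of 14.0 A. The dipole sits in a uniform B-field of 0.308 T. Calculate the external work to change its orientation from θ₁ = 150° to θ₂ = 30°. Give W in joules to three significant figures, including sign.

W ≈ -0.00284 J

Magnetic moment m = IA = Iπa² = (14.0)·π·(0.0110)² = 0.005322 A·m².
W_ext = ΔU = −mB cosθ₂ + mB cosθ₁ = mB(cosθ₁ − cosθ₂).
W = (0.005322)(0.308)·(cos150° − cos30°) = (0.001639)·(-1.7321) = -0.002839 J.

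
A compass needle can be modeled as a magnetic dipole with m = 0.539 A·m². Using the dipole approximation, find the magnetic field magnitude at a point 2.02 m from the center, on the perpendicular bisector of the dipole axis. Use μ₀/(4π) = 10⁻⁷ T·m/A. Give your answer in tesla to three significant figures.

In the equatorial plane B = (μ₀/4π)·m/r³ (half the axial value).
B = (10⁻⁷)·(0.539) / (2.02)³ = 6.539×10⁻⁹ T.

B ≈ 6.54×10⁻⁹ T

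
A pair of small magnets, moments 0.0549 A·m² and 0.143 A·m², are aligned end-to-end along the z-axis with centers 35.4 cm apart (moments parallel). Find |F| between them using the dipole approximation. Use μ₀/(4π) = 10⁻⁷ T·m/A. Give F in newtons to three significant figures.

F ≈ 3.00×10⁻⁷ N

On-axis B of dipole 1: B = (μ₀/4π)·2m₁/r³. Force on dipole 2: F = m₂·dB/dr.
dB/dr = −(μ₀/4π)·6m₁/r⁴, so |F| = (μ₀/4π)·6m₁m₂/r⁴.
F = 6(10⁻⁷)(0.0549)(0.143)/(0.354)⁴ = 2.999×10⁻⁷ N.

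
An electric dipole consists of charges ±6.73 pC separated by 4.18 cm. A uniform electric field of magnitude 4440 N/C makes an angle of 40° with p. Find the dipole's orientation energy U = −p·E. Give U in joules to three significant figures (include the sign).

Dipole moment p = qd = (6.73×10⁻¹² C)(0.0418 m) = 2.813×10⁻¹³ C·m.
U = −p·E = −pE cosθ.
U = −(2.813×10⁻¹³)(4440)·cos40° = -9.568×10⁻¹⁰ J.

U ≈ -9.57×10⁻¹⁰ J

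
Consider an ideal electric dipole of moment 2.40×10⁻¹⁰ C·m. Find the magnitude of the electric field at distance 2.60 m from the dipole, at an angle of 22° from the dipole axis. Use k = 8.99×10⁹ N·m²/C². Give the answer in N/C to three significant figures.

At angle θ the dipole field magnitude is E = (kp/r³)·√(1 + 3cos²θ).
kp/r³ = (8.99×10⁹)(2.40×10⁻¹⁰) / (2.60)³ = 0.1228 N/C.
√(1 + 3cos²22°) = √(1 + 3·0.8597) = √3.5790 ≈ 1.8918.
E ≈ 0.1228 × 1.892 = 0.2322 N/C.

E ≈ 0.232 N/C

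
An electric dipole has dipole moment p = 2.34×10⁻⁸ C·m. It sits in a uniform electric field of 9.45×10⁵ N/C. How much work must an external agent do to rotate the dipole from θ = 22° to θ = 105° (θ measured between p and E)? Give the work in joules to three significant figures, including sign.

W ≈ 0.0262 J

W_ext = ΔU = U(θ₂) − U(θ₁) = −pE cosθ₂ − (−pE cosθ₁) = pE(cosθ₁ − cosθ₂).
W = (2.34×10⁻⁸)(9.45×10⁵)·(cos22° − cos105°) = (0.02211)·(+1.1860) = 0.02623 J.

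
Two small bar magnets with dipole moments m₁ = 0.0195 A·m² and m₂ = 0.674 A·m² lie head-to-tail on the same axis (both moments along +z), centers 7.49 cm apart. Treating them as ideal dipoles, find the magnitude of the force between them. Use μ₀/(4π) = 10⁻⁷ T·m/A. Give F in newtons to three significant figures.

F ≈ 2.51×10⁻⁴ N

On-axis B of dipole 1: B = (μ₀/4π)·2m₁/r³. Force on dipole 2: F = m₂·dB/dr.
dB/dr = −(μ₀/4π)·6m₁/r⁴, so |F| = (μ₀/4π)·6m₁m₂/r⁴.
F = 6(10⁻⁷)(0.0195)(0.674)/(0.0749)⁴ = 2.506×10⁻⁴ N.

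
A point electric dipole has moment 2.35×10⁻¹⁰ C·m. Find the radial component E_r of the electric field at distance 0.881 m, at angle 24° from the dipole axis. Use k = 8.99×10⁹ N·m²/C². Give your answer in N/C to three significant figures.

For a dipole, E_r = (2kp cosθ)/r³.
kp/r³ = (8.99×10⁹)(2.35×10⁻¹⁰)/(0.881)³ = 3.090 N/C.
E_r = 2·3.090·cos24° = 5.645 N/C.

E_r ≈ 5.64 N/C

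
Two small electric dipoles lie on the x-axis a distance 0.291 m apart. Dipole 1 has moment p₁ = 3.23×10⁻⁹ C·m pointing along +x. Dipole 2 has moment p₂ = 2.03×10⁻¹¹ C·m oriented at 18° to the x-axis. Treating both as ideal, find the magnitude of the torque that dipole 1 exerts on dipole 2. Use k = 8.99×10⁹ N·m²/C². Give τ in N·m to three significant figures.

τ ≈ 1.48×10⁻⁸ N·m

The second dipole sits on the axis of the first, so the field there is axial: E₁ = 2kp₁/r³ along +x.
E₁ = 2(8.99×10⁹)(3.23×10⁻⁹)/(0.291)³ = 2357 N/C.
Torque on the second dipole: τ = p₂ E₁ sinθ.
τ = (2.03×10⁻¹¹)(2357)·sin18° = 1.478×10⁻⁸ N·m.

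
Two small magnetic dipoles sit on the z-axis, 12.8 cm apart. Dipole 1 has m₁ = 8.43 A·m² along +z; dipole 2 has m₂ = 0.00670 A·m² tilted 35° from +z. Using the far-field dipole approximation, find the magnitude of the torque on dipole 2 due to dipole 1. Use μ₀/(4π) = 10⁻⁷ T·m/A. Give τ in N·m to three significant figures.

Dipole B is on the axis of dipole A, so B₁ there is axial: B₁ = (μ₀/4π)·2m₁/r³ along +z.
B₁ = 2(10⁻⁷)(8.43)/(0.128)³ = 8.039×10⁻⁴ T.
τ = m₂ B₁ sinθ.
τ = (0.00670)(8.039×10⁻⁴)·sin35° = 3.090×10⁻⁶ N·m.

τ ≈ 3.09×10⁻⁶ N·m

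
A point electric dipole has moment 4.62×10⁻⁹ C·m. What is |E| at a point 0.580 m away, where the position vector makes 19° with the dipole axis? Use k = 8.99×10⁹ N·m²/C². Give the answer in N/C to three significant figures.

At angle θ the dipole field magnitude is E = (kp/r³)·√(1 + 3cos²θ).
kp/r³ = (8.99×10⁹)(4.62×10⁻⁹) / (0.580)³ = 212.9 N/C.
√(1 + 3cos²19°) = √(1 + 3·0.8940) = √3.6820 ≈ 1.9189.
E ≈ 212.9 × 1.919 = 408.5 N/C.

E ≈ 408 N/C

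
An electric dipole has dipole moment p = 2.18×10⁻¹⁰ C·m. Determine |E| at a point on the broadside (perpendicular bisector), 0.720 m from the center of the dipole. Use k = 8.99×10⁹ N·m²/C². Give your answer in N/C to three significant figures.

E ≈ 5.25 N/C

In the equatorial plane E = kp/r³.
E = (8.99×10⁹)(2.18×10⁻¹⁰) / (0.720)³ = 5.251 N/C.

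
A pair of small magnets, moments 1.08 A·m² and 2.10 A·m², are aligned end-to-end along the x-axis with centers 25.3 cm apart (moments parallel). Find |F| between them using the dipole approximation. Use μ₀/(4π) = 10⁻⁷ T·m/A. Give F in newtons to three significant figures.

On-axis B of dipole 1: B = (μ₀/4π)·2m₁/r³. Force on dipole 2: F = m₂·dB/dr.
dB/dr = −(μ₀/4π)·6m₁/r⁴, so |F| = (μ₀/4π)·6m₁m₂/r⁴.
F = 6(10⁻⁷)(1.08)(2.10)/(0.253)⁴ = 3.321×10⁻⁴ N.

F ≈ 3.32×10⁻⁴ N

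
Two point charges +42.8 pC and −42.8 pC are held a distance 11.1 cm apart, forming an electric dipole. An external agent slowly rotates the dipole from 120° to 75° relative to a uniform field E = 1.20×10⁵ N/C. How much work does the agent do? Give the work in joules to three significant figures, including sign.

W ≈ -4.33×10⁻⁷ J

Dipole moment p = qd = (4.28×10⁻¹¹ C)(0.111 m) = 4.751×10⁻¹² C·m.
W_ext = ΔU = U(θ₂) − U(θ₁) = −pE cosθ₂ − (−pE cosθ₁) = pE(cosθ₁ − cosθ₂).
W = (4.751×10⁻¹²)(1.20×10⁵)·(cos120° − cos75°) = (5.701×10⁻⁷)·(-0.7588) = -4.326×10⁻⁷ J.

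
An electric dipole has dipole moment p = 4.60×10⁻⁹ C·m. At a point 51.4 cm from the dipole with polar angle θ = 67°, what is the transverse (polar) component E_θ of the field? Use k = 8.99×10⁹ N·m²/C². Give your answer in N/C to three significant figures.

For a dipole, E_θ = (kp sinθ)/r³.
kp/r³ = (8.99×10⁹)(4.60×10⁻⁹)/(0.514)³ = 304.5 N/C.
E_θ = 304.5·sin67° = 280.3 N/C.

E_θ ≈ 280 N/C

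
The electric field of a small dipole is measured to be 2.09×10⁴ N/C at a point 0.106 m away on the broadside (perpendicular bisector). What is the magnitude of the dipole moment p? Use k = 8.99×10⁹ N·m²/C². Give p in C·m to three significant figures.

p ≈ 2.77×10⁻⁹ C·m

In the equatorial plane E = kp/r³, so p = Er³/(k).
p = (2.09×10⁴)·(0.106)³ / (8.99×10⁹) = 2.769×10⁻⁹ C·m.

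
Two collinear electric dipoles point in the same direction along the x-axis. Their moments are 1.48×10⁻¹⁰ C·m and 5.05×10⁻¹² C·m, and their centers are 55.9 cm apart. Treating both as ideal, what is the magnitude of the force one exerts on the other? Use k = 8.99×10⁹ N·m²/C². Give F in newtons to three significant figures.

On-axis field of dipole 1 at distance r: E = 2kp₁/r³. Force on dipole 2 is F = p₂·dE/dr (gradient along axis).
dE/dr = −6kp₁/r⁴, so |F| = 6kp₁p₂/r⁴ (attractive for aligned moments).
F = 6(8.99×10⁹)(1.48×10⁻¹⁰)(5.05×10⁻¹²)/(0.559)⁴ = 4.129×10⁻¹⁰ N.

F ≈ 4.13×10⁻¹⁰ N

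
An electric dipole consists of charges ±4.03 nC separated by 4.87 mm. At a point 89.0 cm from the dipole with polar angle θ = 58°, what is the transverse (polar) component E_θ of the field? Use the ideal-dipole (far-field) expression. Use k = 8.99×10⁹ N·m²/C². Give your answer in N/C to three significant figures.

E_θ ≈ 0.212 N/C

Dipole moment p = qd = (4.03×10⁻⁹ C)(0.00487 m) = 1.963×10⁻¹¹ C·m.
For a dipole, E_θ = (kp sinθ)/r³.
kp/r³ = (8.99×10⁹)(1.963×10⁻¹¹)/(0.890)³ = 0.2503 N/C.
E_θ = 0.2503·sin58° = 0.2123 N/C.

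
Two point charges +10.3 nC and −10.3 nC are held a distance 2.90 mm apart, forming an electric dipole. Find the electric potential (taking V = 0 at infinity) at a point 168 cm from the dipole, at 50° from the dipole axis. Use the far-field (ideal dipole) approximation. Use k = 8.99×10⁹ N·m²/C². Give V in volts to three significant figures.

Dipole moment p = qd = (1.03×10⁻⁸ C)(0.00290 m) = 2.987×10⁻¹¹ C·m.
The dipole potential is V = kp cosθ / r².
V = (8.99×10⁹)(2.987×10⁻¹¹)·cos50° / (1.68)² = 0.06116 V.

V ≈ 0.0612 V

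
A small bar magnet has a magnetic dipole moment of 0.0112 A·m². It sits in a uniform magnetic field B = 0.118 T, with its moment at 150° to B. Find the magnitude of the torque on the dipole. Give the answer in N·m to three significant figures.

Torque on a magnetic dipole: τ = mB sinθ.
τ = (0.0112)(0.118)·sin150° = 6.608×10⁻⁴ N·m.

τ ≈ 6.61×10⁻⁴ N·m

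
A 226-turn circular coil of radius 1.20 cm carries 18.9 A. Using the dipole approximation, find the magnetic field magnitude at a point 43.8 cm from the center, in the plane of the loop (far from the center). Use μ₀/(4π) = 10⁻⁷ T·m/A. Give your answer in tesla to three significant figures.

m = NIA = NIπa² = 226·(18.9)·π·(0.0120)² = 1.932 A·m².
In the equatorial plane B = (μ₀/4π)·m/r³ (half the axial value).
B = (10⁻⁷)·(1.932) / (0.438)³ = 2.299×10⁻⁶ T.

B ≈ 2.30×10⁻⁶ T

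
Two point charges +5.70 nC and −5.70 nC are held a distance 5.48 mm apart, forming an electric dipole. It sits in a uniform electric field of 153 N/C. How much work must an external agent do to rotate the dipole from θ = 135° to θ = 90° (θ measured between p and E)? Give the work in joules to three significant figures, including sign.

Dipole moment p = qd = (5.70×10⁻⁹ C)(0.00548 m) = 3.124×10⁻¹¹ C·m.
W_ext = ΔU = U(θ₂) − U(θ₁) = −pE cosθ₂ − (−pE cosθ₁) = pE(cosθ₁ − cosθ₂).
W = (3.124×10⁻¹¹)(153)·(cos135° − cos90°) = (4.780×10⁻⁹)·(-0.7071) = -3.380×10⁻⁹ J.

W ≈ -3.38×10⁻⁹ J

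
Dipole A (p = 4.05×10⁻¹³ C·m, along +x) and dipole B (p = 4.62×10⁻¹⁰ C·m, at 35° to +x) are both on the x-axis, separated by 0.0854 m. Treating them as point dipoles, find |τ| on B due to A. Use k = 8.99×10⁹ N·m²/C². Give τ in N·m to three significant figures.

τ ≈ 3.10×10⁻⁹ N·m

The second dipole sits on the axis of the first, so the field there is axial: E₁ = 2kp₁/r³ along +x.
E₁ = 2(8.99×10⁹)(4.05×10⁻¹³)/(0.0854)³ = 11.69 N/C.
Torque on the second dipole: τ = p₂ E₁ sinθ.
τ = (4.62×10⁻¹⁰)(11.69)·sin35° = 3.098×10⁻⁹ N·m.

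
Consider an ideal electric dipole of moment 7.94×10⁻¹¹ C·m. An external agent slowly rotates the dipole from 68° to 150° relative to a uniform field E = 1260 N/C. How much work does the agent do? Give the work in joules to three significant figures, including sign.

W ≈ 1.24×10⁻⁷ J

W_ext = ΔU = U(θ₂) − U(θ₁) = −pE cosθ₂ − (−pE cosθ₁) = pE(cosθ₁ − cosθ₂).
W = (7.94×10⁻¹¹)(1260)·(cos68° − cos150°) = (1.000×10⁻⁷)·(+1.2406) = 1.241×10⁻⁷ J.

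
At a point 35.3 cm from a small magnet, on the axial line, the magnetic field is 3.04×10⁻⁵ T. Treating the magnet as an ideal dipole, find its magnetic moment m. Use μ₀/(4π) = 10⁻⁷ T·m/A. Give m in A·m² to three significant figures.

On axis B = (μ₀/4π)·2m/r³, so m = Br³·4π/(μ₀·2).
m = (3.04×10⁻⁵)·(0.353)³ / (2·10⁻⁷) = 6.686 A·m².

m ≈ 6.69 A·m²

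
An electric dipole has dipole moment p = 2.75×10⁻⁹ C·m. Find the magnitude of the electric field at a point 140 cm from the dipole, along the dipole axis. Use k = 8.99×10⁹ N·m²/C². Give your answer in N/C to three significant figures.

E ≈ 18.0 N/C

On the dipole axis E = 2kp/r³.
E = 2·(8.99×10⁹)(2.75×10⁻⁹) / (1.40)³ = 18.02 N/C.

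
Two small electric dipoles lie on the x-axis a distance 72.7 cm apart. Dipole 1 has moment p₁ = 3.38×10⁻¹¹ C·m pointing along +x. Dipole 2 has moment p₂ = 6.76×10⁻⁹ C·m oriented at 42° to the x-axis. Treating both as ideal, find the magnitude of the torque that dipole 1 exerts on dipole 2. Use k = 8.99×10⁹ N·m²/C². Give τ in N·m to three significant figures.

τ ≈ 7.15×10⁻⁹ N·m

The second dipole sits on the axis of the first, so the field there is axial: E₁ = 2kp₁/r³ along +x.
E₁ = 2(8.99×10⁹)(3.38×10⁻¹¹)/(0.727)³ = 1.582 N/C.
Torque on the second dipole: τ = p₂ E₁ sinθ.
τ = (6.76×10⁻⁹)(1.582)·sin42° = 7.154×10⁻⁹ N·m.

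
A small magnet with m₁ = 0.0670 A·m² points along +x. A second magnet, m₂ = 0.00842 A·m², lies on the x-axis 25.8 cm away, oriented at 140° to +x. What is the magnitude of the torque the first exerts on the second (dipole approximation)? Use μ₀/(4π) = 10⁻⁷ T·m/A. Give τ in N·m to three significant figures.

τ ≈ 4.22×10⁻⁹ N·m

Dipole B is on the axis of dipole A, so B₁ there is axial: B₁ = (μ₀/4π)·2m₁/r³ along +x.
B₁ = 2(10⁻⁷)(0.0670)/(0.258)³ = 7.803×10⁻⁷ T.
τ = m₂ B₁ sinθ.
τ = (0.00842)(7.803×10⁻⁷)·sin140° = 4.223×10⁻⁹ N·m.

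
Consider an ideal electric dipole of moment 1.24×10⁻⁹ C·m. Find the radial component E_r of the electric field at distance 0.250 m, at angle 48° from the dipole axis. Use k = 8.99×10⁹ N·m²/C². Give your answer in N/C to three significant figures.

E_r ≈ 955 N/C

For a dipole, E_r = (2kp cosθ)/r³.
kp/r³ = (8.99×10⁹)(1.24×10⁻⁹)/(0.250)³ = 713.4 N/C.
E_r = 2·713.4·cos48° = 954.8 N/C.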